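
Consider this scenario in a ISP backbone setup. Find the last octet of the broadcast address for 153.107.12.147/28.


Given: IP = 153.107.12.147, prefix = /28
Host bits = 32 - 28 = 4
Network last octet = 147 AND mask = 144
Host part size = 2^4 - 1 = 15
Broadcast last octet = 144 OR 15 = 159

159


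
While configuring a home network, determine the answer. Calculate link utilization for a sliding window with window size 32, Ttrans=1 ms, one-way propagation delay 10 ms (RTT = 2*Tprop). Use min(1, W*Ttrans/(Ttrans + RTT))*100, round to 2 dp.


Given: W = 32, Ttrans = 1 ms, RTT = 20 ms (= 2 * Tprop, Tprop = 10 ms)
Cycle time = Ttrans + RTT = 1 + 20 = 21 ms (first packet sent until its ACK returns)
W * Ttrans = 32 * 1 = 32 ms of sending per cycle
W * Ttrans / (Ttrans + RTT) = 32 / 21 = 1.523810
U = min(1, 1.523810) = 1.000000
U% = 100.00%

100.00


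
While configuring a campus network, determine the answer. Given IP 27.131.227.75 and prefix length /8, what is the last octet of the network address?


Given: IP = 27.131.227.75, prefix = /8
Subnet mask = 255.0.0.0
Last octet of IP: 75
Last octet of mask: 0
Network last octet = 75 AND 0 = 0

0


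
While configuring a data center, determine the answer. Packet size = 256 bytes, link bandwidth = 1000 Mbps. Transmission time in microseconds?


Given: packet = 256 bytes, bandwidth = 1000 Mbps
Packet in bits = 256 * 8 = 2048 bits
Bandwidth = 1000 * 10^6 = 1000000000 bps
Time = 2048 / 1000000000 seconds
Time in us = 2048 * 10^6 / 1000000000 = 2.048

2.048


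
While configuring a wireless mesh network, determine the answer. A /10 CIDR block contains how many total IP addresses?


Given: CIDR prefix /10
Host bits = 32 - 10 = 22
Total addresses = 2^22 = 4194304

4194304


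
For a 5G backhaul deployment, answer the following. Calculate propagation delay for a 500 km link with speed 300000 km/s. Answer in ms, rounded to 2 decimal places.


Given: distance = 500 km, speed = 300000 km/s
Delay = distance / speed = 500 / 300000 seconds
Delay in ms = 500 * 1000 / 300000
Delay = 1.6667 ms
Rounded to 2 dp = 1.67 ms

1.67


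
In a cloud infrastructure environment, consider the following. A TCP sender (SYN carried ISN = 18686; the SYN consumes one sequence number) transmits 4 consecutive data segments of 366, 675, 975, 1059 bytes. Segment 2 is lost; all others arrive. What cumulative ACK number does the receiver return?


SYN uses sequence number 18686; first data byte = ISN + 1 = 18687.
Segment 1: SEQ = 18687, len = 366 B, covers [18687, 19052]
Segment 2: SEQ = 19053, len = 675 B, covers [19053, 19727] [LOST]
Segment 3: SEQ = 19728, len = 975 B, covers [19728, 20702]
Segment 4: SEQ = 20703, len = 1059 B, covers [20703, 21761]
In-order data received: bytes [18687, 19052] (segments 1..1).
Segment 2 missing -> gap begins at byte 19053; later segments buffered out of order.
Cumulative ACK = next expected in-order byte = 18687 + 366 = 19053

19053


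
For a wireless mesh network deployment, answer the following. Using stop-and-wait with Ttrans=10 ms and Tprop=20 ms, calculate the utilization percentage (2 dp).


Given: Ttrans = 10 ms, Tprop = 20 ms
RTT = 2 * Tprop = 2 * 20 = 40 ms
U = Ttrans / (Ttrans + RTT)
U = 10 / (10 + 40)
U = 10 / 50 = 0.2
U% = 20.00%

20.00


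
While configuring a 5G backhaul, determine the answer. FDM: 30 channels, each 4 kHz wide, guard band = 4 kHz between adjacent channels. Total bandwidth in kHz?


Given: 30 channels, 4 kHz each, guard = 4 kHz
Channel bandwidth = 30 * 4 = 120 kHz
Guard bands = 29 gaps * 4 kHz = 116 kHz
Total = 120 + 116 = 236 kHz

236


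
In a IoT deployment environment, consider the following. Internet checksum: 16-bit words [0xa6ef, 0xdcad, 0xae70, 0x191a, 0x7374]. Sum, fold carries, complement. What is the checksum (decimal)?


Given words: [0xa6ef, 0xdcad, 0xae70, 0x191a, 0x7374]
Step 1: Sum all words
Raw sum = 42735 + 56493 + 44656 + 6426 + 29556 = 179866
Step 2: Fold carry: (48794 + 2) = 48796
One's complement = ~48796 & 0xFFFF = 16739

16739


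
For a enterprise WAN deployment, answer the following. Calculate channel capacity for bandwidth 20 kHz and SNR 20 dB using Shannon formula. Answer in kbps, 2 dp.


Given: B = 20 kHz, SNR = 20 dB
SNR linear = 10^(20/10) = 100
1 + SNR = 101
log2(101) = 6.6582114828
C = 20 * 1000 * 6.6582114828 = 133164.2297 bps
C = 133.164230 kbps -> 133.16 kbps (2 dp)

133.16


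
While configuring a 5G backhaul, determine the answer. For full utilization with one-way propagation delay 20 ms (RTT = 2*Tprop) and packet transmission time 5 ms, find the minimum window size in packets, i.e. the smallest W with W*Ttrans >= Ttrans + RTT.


Given: Ttrans = 5 ms, RTT = 40 ms (= 2 * Tprop, Tprop = 20 ms)
Time until first ACK returns = Ttrans + RTT = 5 + 40 = 45 ms
Need W * Ttrans >= Ttrans + RTT  ->  W >= (Ttrans + RTT) / Ttrans
(Ttrans + RTT) / Ttrans = 45 / 5 = 9
W_min = ceil(9) = 9

9


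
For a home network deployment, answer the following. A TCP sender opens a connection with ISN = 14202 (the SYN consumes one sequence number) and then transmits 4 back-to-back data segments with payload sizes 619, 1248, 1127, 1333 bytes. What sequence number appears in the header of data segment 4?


The SYN occupies sequence number ISN = 14202, so the first data byte is ISN + 1 = 14203.
SEQ of data segment i = (ISN + 1) + sum of payload sizes of segments 1..i-1.
Segment 1: SEQ = 14203, payload = 619 bytes
Segment 2: SEQ = 14822, payload = 1248 bytes
Segment 3: SEQ = 16070, payload = 1127 bytes
Segment 4: SEQ = 17197, payload = 1333 bytes
SEQ of segment 4 = 14203 + 619 + 1248 + 1127 = 17197

17197


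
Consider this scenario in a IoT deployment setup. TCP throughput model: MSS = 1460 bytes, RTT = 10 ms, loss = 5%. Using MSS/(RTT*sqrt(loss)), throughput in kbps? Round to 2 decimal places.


Given: MSS = 1460 bytes, RTT = 10 ms, loss = 5%
RTT in seconds = 10 / 1000 = 0.01
Loss rate = 5% = 0.05
sqrt(loss) = sqrt(0.05) = 0.223606797750
Throughput (bytes/s) = 1460 / (0.01 * 0.223606797750) = 652931.8494
Throughput (kbps) = 652931.8494 * 8 / 1000 = 5223.454795 -> 5223.45 kbps (2 dp)

5223.45


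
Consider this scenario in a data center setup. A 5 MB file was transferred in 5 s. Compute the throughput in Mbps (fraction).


Given: file = 5 MB, time = 5 s
File in Mb = 5 * 8 = 40 Mb
Throughput = 40 / 5 Mbps
Throughput = 8 Mbps

8


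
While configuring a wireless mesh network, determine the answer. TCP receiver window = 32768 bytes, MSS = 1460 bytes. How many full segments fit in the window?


Given: RWND = 32768 bytes, MSS = 1460 bytes
Full segments = floor(RWND / MSS)
Full segments = floor(32768 / 1460)
Full segments = floor(22.4438) = 22

22


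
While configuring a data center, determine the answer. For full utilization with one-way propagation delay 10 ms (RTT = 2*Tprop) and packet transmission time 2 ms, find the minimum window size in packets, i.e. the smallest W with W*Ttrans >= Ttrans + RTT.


Given: Ttrans = 2 ms, RTT = 20 ms (= 2 * Tprop, Tprop = 10 ms)
Time until first ACK returns = Ttrans + RTT = 2 + 20 = 22 ms
Need W * Ttrans >= Ttrans + RTT  ->  W >= (Ttrans + RTT) / Ttrans
(Ttrans + RTT) / Ttrans = 22 / 2 = 11
W_min = ceil(11) = 11

11


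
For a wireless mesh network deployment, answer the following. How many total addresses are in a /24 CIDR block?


Given: CIDR prefix /24
Host bits = 32 - 24 = 8
Total addresses = 2^8 = 256

256


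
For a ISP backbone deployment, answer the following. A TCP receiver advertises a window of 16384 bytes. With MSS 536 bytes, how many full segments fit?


Given: RWND = 16384 bytes, MSS = 536 bytes
Full segments = floor(RWND / MSS)
Full segments = floor(16384 / 536)
Full segments = floor(30.5672) = 30

30


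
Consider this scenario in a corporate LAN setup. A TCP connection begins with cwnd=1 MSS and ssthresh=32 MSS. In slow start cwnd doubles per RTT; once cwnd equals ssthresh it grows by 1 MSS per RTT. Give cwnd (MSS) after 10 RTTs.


RTT 0: cwnd = 1 MSS (initial)
RTT 1: cwnd = 2 MSS (slow start, doubled)
RTT 2: cwnd = 4 MSS (slow start, doubled)
RTT 3: cwnd = 8 MSS (slow start, doubled)
RTT 4: cwnd = 16 MSS (slow start, doubled)
RTT 5: cwnd = 32 MSS (slow start, doubled)
RTT 6: cwnd = 33 MSS (congestion avoidance, +1)
RTT 7: cwnd = 34 MSS (congestion avoidance, +1)
RTT 8: cwnd = 35 MSS (congestion avoidance, +1)
RTT 9: cwnd = 36 MSS (congestion avoidance, +1)
RTT 10: cwnd = 37 MSS (congestion avoidance, +1)

37


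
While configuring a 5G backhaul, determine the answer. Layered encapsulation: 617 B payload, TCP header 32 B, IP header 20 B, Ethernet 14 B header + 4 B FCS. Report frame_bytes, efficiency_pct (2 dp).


TCP segment = 617 + 32 = 649 B
IP packet = 649 + 20 = 669 B
Ethernet frame = 669 + 14 + 4 = 687 B
Efficiency = app / frame = 617 / 687 = 0.898108 = 89.8108% -> 89.81% (2 dp)

687, 89.81


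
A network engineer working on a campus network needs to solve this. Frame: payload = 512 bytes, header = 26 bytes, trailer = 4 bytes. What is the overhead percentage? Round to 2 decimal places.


Given: payload = 512 B, header = 26 B, trailer = 4 B
Overhead bytes = header + trailer = 26 + 4 = 30
Total frame = payload + overhead = 512 + 30 = 542
Overhead % = 30 / 542 * 100 = 5.5351% -> 5.54% (2 dp)

5.54


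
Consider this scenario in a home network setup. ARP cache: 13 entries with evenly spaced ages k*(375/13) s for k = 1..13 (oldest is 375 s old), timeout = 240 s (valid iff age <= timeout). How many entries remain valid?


Ages are k * 375/13 s for k = 1..13 (spacing = 28.8462 s).
Entry k is valid iff k * 375/13 <= 240 iff k <= 13 * 240 / 375 = 8.3200
n_valid = floor(8.3200) = 8
(n_stale = 13 - 8 = 5)

8


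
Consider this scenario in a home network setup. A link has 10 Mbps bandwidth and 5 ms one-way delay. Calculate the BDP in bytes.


Given: bandwidth = 10 Mbps, delay = 5 ms
BDP in bits = 10 * 10^6 * 5 / 1000
BDP in bits = 50000
BDP in bytes = 50000 / 8 = 6250

6250


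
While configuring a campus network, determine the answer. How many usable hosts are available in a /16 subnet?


Given: subnet mask /16
Host bits = 32 - 16 = 16
Total addresses = 2^16 = 65536
Usable hosts = 65536 - 2 (network + broadcast) = 65534

65534


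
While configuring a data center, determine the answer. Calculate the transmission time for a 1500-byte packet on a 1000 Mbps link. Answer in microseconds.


Given: packet = 1500 bytes, bandwidth = 1000 Mbps
Packet in bits = 1500 * 8 = 12000 bits
Bandwidth = 1000 * 10^6 = 1000000000 bps
Time = 12000 / 1000000000 seconds
Time in us = 12000 * 10^6 / 1000000000 = 12

12


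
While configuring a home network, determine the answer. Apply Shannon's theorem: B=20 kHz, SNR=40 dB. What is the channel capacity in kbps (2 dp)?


Given: B = 20 kHz, SNR = 40 dB
SNR linear = 10^(40/10) = 10000
1 + SNR = 10001
log2(10001) = 13.2878566418
C = 20 * 1000 * 13.2878566418 = 265757.1328 bps
C = 265.757133 kbps -> 265.76 kbps (2 dp)

265.76


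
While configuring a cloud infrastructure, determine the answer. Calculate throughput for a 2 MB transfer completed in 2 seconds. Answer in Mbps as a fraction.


Given: file = 2 MB, time = 2 s
File in Mb = 2 * 8 = 16 Mb
Throughput = 16 / 2 Mbps
Throughput = 8 Mbps

8


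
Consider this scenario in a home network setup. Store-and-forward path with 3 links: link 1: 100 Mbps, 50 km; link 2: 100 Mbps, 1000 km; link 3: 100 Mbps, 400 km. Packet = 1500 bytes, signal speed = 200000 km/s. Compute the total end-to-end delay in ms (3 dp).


Packet = 1500 bytes = 12000 bits. Store-and-forward: sum (t_trans + t_prop) per link.
Link 1: t_trans = 12000/(100*10^6) s = 0.1200 ms; t_prop = 50/200000 s = 0.2500 ms; subtotal = 0.3700 ms
Link 2: t_trans = 12000/(100*10^6) s = 0.1200 ms; t_prop = 1000/200000 s = 5.0000 ms; subtotal = 5.1200 ms
Link 3: t_trans = 12000/(100*10^6) s = 0.1200 ms; t_prop = 400/200000 s = 2.0000 ms; subtotal = 2.1200 ms
End-to-end = 0.3700 + 5.1200 + 2.1200 = 7.6100 ms -> 7.610 ms (3 dp)

7.610


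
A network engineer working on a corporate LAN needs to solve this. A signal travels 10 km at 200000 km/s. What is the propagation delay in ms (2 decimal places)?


Given: distance = 10 km, speed = 200000 km/s
Delay = distance / speed = 10 / 200000 seconds
Delay in ms = 10 * 1000 / 200000
Delay = 0.0500 ms
Rounded to 2 dp = 0.05 ms

0.05


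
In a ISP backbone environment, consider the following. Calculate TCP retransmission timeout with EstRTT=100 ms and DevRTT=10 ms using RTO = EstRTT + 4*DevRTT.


Given: EstRTT = 100 ms, DevRTT = 10 ms
Timeout = EstRTT + 4 * DevRTT
4 * DevRTT = 4 * 10 = 40
Timeout = 100 + 40 = 140 ms

140


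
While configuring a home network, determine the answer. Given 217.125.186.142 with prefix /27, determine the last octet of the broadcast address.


Given: IP = 217.125.186.142, prefix = /27
Host bits = 32 - 27 = 5
Network last octet = 142 AND mask = 128
Host part size = 2^5 - 1 = 31
Broadcast last octet = 128 OR 31 = 159

159


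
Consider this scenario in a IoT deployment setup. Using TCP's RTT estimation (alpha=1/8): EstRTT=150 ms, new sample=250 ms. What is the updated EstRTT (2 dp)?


Given: EstRTT = 150 ms, SampleRTT = 250 ms, alpha = 1/8
New EstRTT = (1 - alpha) * EstRTT + alpha * SampleRTT
(7/8) * 150 = 131.25
(1/8) * 250 = 31.25
New EstRTT = 131.25 + 31.25 = 162.5 ms -> 162.50 ms (2 dp)

162.50


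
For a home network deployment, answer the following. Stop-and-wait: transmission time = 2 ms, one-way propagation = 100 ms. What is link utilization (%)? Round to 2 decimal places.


Given: Ttrans = 2 ms, Tprop = 100 ms
RTT = 2 * Tprop = 2 * 100 = 200 ms
U = Ttrans / (Ttrans + RTT)
U = 2 / (2 + 200)
U = 2 / 202 = 0.009901
U% = 0.99%

0.99


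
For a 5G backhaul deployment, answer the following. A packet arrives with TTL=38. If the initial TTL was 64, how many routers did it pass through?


Given: initial TTL = 64, received TTL = 38
Hops = initial TTL - received TTL
Hops = 64 - 38 = 26

26


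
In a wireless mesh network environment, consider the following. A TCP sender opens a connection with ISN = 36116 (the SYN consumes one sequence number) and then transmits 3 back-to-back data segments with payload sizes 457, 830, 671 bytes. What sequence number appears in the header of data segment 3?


The SYN occupies sequence number ISN = 36116, so the first data byte is ISN + 1 = 36117.
SEQ of data segment i = (ISN + 1) + sum of payload sizes of segments 1..i-1.
Segment 1: SEQ = 36117, payload = 457 bytes
Segment 2: SEQ = 36574, payload = 830 bytes
Segment 3: SEQ = 37404, payload = 671 bytes
SEQ of segment 3 = 36117 + 457 + 830 = 37404

37404


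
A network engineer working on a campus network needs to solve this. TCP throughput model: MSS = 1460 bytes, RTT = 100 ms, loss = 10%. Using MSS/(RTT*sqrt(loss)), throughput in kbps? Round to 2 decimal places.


Given: MSS = 1460 bytes, RTT = 100 ms, loss = 10%
RTT in seconds = 100 / 1000 = 0.1
Loss rate = 10% = 0.1
sqrt(loss) = sqrt(0.1) = 0.316227766017
Throughput (bytes/s) = 1460 / (0.1 * 0.316227766017) = 46169.2538
Throughput (kbps) = 46169.2538 * 8 / 1000 = 369.354031 -> 369.35 kbps (2 dp)

369.35


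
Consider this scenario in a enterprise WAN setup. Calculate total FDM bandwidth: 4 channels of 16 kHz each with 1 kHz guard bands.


Given: 4 channels, 16 kHz each, guard = 1 kHz
Channel bandwidth = 4 * 16 = 64 kHz
Guard bands = 3 gaps * 1 kHz = 3 kHz
Total = 64 + 3 = 67 kHz

67


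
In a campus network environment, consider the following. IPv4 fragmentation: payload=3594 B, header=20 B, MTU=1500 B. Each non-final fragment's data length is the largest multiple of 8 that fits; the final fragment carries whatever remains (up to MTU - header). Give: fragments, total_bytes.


Max data per non-final fragment = floor((MTU - header)/8)*8 = floor((1500 - 20)/8)*8 = floor(1480/8)*8 = 1480 B
Final fragment needs no 8-byte alignment: it can carry up to MTU - header = 1480 B
Non-final fragments needed = ceil((payload - 1480) / 1480) = ceil(2114/1480) = ceil(1.4284) = 2
Number of fragments = 2 + 1 = 3
Fragment sizes (data): 2 * 1480 B + 634 B (last, 634 <= 1480 OK)
Total bytes sent = payload + n_frags * header = 3594 + 3*20 = 3594 + 60 = 3654 B

3, 3654


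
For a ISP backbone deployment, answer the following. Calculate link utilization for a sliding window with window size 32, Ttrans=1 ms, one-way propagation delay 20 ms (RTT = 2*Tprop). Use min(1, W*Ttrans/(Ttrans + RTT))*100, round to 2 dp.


Given: W = 32, Ttrans = 1 ms, RTT = 40 ms (= 2 * Tprop, Tprop = 20 ms)
Cycle time = Ttrans + RTT = 1 + 40 = 41 ms (first packet sent until its ACK returns)
W * Ttrans = 32 * 1 = 32 ms of sending per cycle
W * Ttrans / (Ttrans + RTT) = 32 / 41 = 0.780488
U = min(1, 0.780488) = 0.780488
U% = 78.05%

78.05


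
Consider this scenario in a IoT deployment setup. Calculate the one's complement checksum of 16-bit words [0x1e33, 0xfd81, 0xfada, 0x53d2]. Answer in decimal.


Given words: [0x1e33, 0xfd81, 0xfada, 0x53d2]
Step 1: Sum all words
Raw sum = 7731 + 64897 + 64218 + 21458 = 158304
Step 2: Fold carry: (27232 + 2) = 27234
One's complement = ~27234 & 0xFFFF = 38301

38301


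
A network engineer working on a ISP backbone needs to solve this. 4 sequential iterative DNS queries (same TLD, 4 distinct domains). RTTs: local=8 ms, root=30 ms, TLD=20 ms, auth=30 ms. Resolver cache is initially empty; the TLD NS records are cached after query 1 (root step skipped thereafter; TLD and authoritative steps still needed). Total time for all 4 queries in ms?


Lookup 1 (cold cache): local + root + TLD + auth = 8 + 30 + 20 + 30 = 88 ms
Lookups 2..4 (TLD NS cached -> skip root; new domain -> still ask TLD and auth): local + TLD + auth = 8 + 20 + 30 = 58 ms each
Remaining 3 lookups: 3 * 58 = 174 ms
Total = 88 + 174 = 262 ms

262


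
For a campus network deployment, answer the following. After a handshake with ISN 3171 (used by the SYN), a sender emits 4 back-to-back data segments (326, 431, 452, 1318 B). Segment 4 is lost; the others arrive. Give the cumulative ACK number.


SYN uses sequence number 3171; first data byte = ISN + 1 = 3172.
Segment 1: SEQ = 3172, len = 326 B, covers [3172, 3497]
Segment 2: SEQ = 3498, len = 431 B, covers [3498, 3928]
Segment 3: SEQ = 3929, len = 452 B, covers [3929, 4380]
Segment 4: SEQ = 4381, len = 1318 B, covers [4381, 5698] [LOST]
In-order data received: bytes [3172, 4380] (segments 1..3).
Segment 4 missing -> gap begins at byte 4381.
Cumulative ACK = next expected in-order byte = 3172 + 326 + 431 + 452 = 4381

4381


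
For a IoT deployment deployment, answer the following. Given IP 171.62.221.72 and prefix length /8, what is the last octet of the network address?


Given: IP = 171.62.221.72, prefix = /8
Subnet mask = 255.0.0.0
Last octet of IP: 72
Last octet of mask: 0
Network last octet = 72 AND 0 = 0

0


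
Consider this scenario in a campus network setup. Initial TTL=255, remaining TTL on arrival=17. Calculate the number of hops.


Given: initial TTL = 255, received TTL = 17
Hops = initial TTL - received TTL
Hops = 255 - 17 = 238

238


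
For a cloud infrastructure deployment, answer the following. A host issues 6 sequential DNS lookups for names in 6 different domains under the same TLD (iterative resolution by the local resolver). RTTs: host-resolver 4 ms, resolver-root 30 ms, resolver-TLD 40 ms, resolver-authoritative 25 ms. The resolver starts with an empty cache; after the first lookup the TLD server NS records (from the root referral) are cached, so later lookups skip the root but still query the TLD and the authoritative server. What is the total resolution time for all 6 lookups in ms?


Lookup 1 (cold cache): local + root + TLD + auth = 4 + 30 + 40 + 25 = 99 ms
Lookups 2..6 (TLD NS cached -> skip root; new domain -> still ask TLD and auth): local + TLD + auth = 4 + 40 + 25 = 69 ms each
Remaining 5 lookups: 5 * 69 = 345 ms
Total = 99 + 345 = 444 ms

444


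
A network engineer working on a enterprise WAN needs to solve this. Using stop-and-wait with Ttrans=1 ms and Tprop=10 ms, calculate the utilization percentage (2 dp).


Given: Ttrans = 1 ms, Tprop = 10 ms
RTT = 2 * Tprop = 2 * 10 = 20 ms
U = Ttrans / (Ttrans + RTT)
U = 1 / (1 + 20)
U = 1 / 21 = 0.047619
U% = 4.76%

4.76


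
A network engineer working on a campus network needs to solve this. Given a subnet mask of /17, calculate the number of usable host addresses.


Given: subnet mask /17
Host bits = 32 - 17 = 15
Total addresses = 2^15 = 32768
Usable hosts = 32768 - 2 (network + broadcast) = 32766

32766


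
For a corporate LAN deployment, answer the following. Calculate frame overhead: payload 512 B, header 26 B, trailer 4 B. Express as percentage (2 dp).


Given: payload = 512 B, header = 26 B, trailer = 4 B
Overhead bytes = header + trailer = 26 + 4 = 30
Total frame = payload + overhead = 512 + 30 = 542
Overhead % = 30 / 542 * 100 = 5.5351% -> 5.54% (2 dp)

5.54


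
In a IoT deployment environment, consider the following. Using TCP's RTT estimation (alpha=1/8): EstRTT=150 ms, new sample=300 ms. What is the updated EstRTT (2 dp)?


Given: EstRTT = 150 ms, SampleRTT = 300 ms, alpha = 1/8
New EstRTT = (1 - alpha) * EstRTT + alpha * SampleRTT
(7/8) * 150 = 131.25
(1/8) * 300 = 37.5
New EstRTT = 131.25 + 37.5 = 168.75 ms -> 168.75 ms (2 dp)

168.75


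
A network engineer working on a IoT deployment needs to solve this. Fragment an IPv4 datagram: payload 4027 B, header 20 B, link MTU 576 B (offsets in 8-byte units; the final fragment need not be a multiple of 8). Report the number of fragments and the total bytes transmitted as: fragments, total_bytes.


Max data per non-final fragment = floor((MTU - header)/8)*8 = floor((576 - 20)/8)*8 = floor(556/8)*8 = 552 B
Final fragment needs no 8-byte alignment: it can carry up to MTU - header = 556 B
Non-final fragments needed = ceil((payload - 556) / 552) = ceil(3471/552) = ceil(6.2880) = 7
Number of fragments = 7 + 1 = 8
Fragment sizes (data): 7 * 552 B + 163 B (last, 163 <= 556 OK)
Total bytes sent = payload + n_frags * header = 4027 + 8*20 = 4027 + 160 = 4187 B

8, 4187


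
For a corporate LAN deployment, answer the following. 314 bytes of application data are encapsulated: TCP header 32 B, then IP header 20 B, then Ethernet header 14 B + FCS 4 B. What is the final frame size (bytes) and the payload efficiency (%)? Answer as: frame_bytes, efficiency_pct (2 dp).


TCP segment = 314 + 32 = 346 B
IP packet = 346 + 20 = 366 B
Ethernet frame = 366 + 14 + 4 = 384 B
Efficiency = app / frame = 314 / 384 = 0.817708 = 81.7708% -> 81.77% (2 dp)

384, 81.77


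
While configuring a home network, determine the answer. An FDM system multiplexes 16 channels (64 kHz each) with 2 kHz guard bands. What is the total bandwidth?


Given: 16 channels, 64 kHz each, guard = 2 kHz
Channel bandwidth = 16 * 64 = 1024 kHz
Guard bands = 15 gaps * 2 kHz = 30 kHz
Total = 1024 + 30 = 1054 kHz

1054


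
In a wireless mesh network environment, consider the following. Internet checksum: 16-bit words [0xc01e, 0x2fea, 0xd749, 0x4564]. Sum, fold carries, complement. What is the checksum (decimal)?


Given words: [0xc01e, 0x2fea, 0xd749, 0x4564]
Step 1: Sum all words
Raw sum = 49182 + 12266 + 55113 + 17764 = 134325
Step 2: Fold carry: (3253 + 2) = 3255
One's complement = ~3255 & 0xFFFF = 62280

62280


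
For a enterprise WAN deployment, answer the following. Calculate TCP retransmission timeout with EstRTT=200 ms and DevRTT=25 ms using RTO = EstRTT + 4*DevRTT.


Given: EstRTT = 200 ms, DevRTT = 25 ms
Timeout = EstRTT + 4 * DevRTT
4 * DevRTT = 4 * 25 = 100
Timeout = 200 + 100 = 300 ms

300


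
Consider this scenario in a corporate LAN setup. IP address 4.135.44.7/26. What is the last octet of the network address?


Given: IP = 4.135.44.7, prefix = /26
Subnet mask = 255.255.255.192
Last octet of IP: 7
Last octet of mask: 192
Network last octet = 7 AND 192 = 0

0


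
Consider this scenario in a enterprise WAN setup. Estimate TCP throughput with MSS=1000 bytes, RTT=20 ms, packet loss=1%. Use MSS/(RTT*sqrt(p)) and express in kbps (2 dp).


Given: MSS = 1000 bytes, RTT = 20 ms, loss = 1%
RTT in seconds = 20 / 1000 = 0.02
Loss rate = 1% = 0.01
sqrt(loss) = sqrt(0.01) = 0.1
Throughput (bytes/s) = 1000 / (0.02 * 0.1) = 500000.0000
Throughput (kbps) = 500000.0000 * 8 / 1000 = 4000.000000 -> 4000.00 kbps (2 dp)

4000.00


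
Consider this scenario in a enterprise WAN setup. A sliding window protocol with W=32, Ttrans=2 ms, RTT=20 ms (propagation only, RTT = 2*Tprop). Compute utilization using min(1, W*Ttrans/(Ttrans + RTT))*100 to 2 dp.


Given: W = 32, Ttrans = 2 ms, RTT = 20 ms (= 2 * Tprop, Tprop = 10 ms)
Cycle time = Ttrans + RTT = 2 + 20 = 22 ms (first packet sent until its ACK returns)
W * Ttrans = 32 * 2 = 64 ms of sending per cycle
W * Ttrans / (Ttrans + RTT) = 64 / 22 = 2.909091
U = min(1, 2.909091) = 1.000000
U% = 100.00%

100.00


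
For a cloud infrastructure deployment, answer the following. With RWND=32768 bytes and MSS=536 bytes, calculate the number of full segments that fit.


Given: RWND = 32768 bytes, MSS = 536 bytes
Full segments = floor(RWND / MSS)
Full segments = floor(32768 / 536)
Full segments = floor(61.1343) = 61

61


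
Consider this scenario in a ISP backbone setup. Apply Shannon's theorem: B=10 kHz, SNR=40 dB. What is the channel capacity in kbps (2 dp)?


Given: B = 10 kHz, SNR = 40 dB
SNR linear = 10^(40/10) = 10000
1 + SNR = 10001
log2(10001) = 13.2878566418
C = 10 * 1000 * 13.2878566418 = 132878.5664 bps
C = 132.878566 kbps -> 132.88 kbps (2 dp)

132.88


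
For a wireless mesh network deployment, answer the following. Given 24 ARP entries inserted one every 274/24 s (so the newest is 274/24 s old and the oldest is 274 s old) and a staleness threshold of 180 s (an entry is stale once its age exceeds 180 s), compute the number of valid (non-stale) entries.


Ages are k * 274/24 s for k = 1..24 (spacing = 11.4167 s).
Entry k is valid iff k * 274/24 <= 180 iff k <= 24 * 180 / 274 = 15.7664
n_valid = floor(15.7664) = 15
(n_stale = 24 - 15 = 9)

15


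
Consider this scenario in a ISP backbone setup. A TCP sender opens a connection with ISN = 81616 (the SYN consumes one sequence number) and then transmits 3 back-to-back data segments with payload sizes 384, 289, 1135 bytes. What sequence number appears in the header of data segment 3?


The SYN occupies sequence number ISN = 81616, so the first data byte is ISN + 1 = 81617.
SEQ of data segment i = (ISN + 1) + sum of payload sizes of segments 1..i-1.
Segment 1: SEQ = 81617, payload = 384 bytes
Segment 2: SEQ = 82001, payload = 289 bytes
Segment 3: SEQ = 82290, payload = 1135 bytes
SEQ of segment 3 = 81617 + 384 + 289 = 82290

82290


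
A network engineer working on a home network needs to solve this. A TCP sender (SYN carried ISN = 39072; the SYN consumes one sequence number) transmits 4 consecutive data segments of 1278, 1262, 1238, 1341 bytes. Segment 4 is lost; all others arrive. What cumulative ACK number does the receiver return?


SYN uses sequence number 39072; first data byte = ISN + 1 = 39073.
Segment 1: SEQ = 39073, len = 1278 B, covers [39073, 40350]
Segment 2: SEQ = 40351, len = 1262 B, covers [40351, 41612]
Segment 3: SEQ = 41613, len = 1238 B, covers [41613, 42850]
Segment 4: SEQ = 42851, len = 1341 B, covers [42851, 44191] [LOST]
In-order data received: bytes [39073, 42850] (segments 1..3).
Segment 4 missing -> gap begins at byte 42851.
Cumulative ACK = next expected in-order byte = 39073 + 1278 + 1262 + 1238 = 42851

42851


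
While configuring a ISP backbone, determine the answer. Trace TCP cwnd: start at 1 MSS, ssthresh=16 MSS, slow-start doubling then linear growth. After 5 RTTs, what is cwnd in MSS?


RTT 0: cwnd = 1 MSS (initial)
RTT 1: cwnd = 2 MSS (slow start, doubled)
RTT 2: cwnd = 4 MSS (slow start, doubled)
RTT 3: cwnd = 8 MSS (slow start, doubled)
RTT 4: cwnd = 16 MSS (slow start, doubled)
RTT 5: cwnd = 17 MSS (congestion avoidance, +1)

17


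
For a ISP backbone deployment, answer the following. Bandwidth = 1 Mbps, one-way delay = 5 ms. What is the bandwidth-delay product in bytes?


Given: bandwidth = 1 Mbps, delay = 5 ms
BDP in bits = 1 * 10^6 * 5 / 1000
BDP in bits = 5000
BDP in bytes = 5000 / 8 = 625

625


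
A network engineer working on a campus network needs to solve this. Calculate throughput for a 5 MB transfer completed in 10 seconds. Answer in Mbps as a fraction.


Given: file = 5 MB, time = 10 s
File in Mb = 5 * 8 = 40 Mb
Throughput = 40 / 10 Mbps
Throughput = 4 Mbps

4


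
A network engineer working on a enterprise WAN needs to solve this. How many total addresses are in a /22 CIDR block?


Given: CIDR prefix /22
Host bits = 32 - 22 = 10
Total addresses = 2^10 = 1024

1024


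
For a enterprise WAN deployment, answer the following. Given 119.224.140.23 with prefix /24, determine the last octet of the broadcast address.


Given: IP = 119.224.140.23, prefix = /24
Host bits = 32 - 24 = 8
Network last octet = 23 AND mask = 0
Host part size = 2^8 - 1 = 255
Broadcast last octet = 0 OR 255 = 255

255


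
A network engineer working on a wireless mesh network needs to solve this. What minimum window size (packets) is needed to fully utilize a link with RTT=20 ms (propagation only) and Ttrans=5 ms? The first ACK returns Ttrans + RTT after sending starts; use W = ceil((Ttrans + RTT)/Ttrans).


Given: Ttrans = 5 ms, RTT = 20 ms (= 2 * Tprop, Tprop = 10 ms)
Time until first ACK returns = Ttrans + RTT = 5 + 20 = 25 ms
Need W * Ttrans >= Ttrans + RTT  ->  W >= (Ttrans + RTT) / Ttrans
(Ttrans + RTT) / Ttrans = 25 / 5 = 5
W_min = ceil(5) = 5

5


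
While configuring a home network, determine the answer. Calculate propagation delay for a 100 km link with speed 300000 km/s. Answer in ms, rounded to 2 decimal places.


Given: distance = 100 km, speed = 300000 km/s
Delay = distance / speed = 100 / 300000 seconds
Delay in ms = 100 * 1000 / 300000
Delay = 0.3333 ms
Rounded to 2 dp = 0.33 ms

0.33


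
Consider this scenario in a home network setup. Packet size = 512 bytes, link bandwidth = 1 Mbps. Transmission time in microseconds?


Given: packet = 512 bytes, bandwidth = 1 Mbps
Packet in bits = 512 * 8 = 4096 bits
Bandwidth = 1 * 10^6 = 1000000 bps
Time = 4096 / 1000000 seconds
Time in us = 4096 * 10^6 / 1000000 = 4096

4096


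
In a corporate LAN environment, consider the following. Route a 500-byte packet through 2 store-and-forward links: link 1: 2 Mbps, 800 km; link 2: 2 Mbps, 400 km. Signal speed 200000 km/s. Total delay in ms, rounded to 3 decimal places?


Packet = 500 bytes = 4000 bits. Store-and-forward: sum (t_trans + t_prop) per link.
Link 1: t_trans = 4000/(2*10^6) s = 2.0000 ms; t_prop = 800/200000 s = 4.0000 ms; subtotal = 6.0000 ms
Link 2: t_trans = 4000/(2*10^6) s = 2.0000 ms; t_prop = 400/200000 s = 2.0000 ms; subtotal = 4.0000 ms
End-to-end = 6.0000 + 4.0000 = 10.0000 ms -> 10.000 ms (3 dp)

10.000


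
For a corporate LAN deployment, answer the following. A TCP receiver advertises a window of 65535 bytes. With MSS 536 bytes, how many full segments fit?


Given: RWND = 65535 bytes, MSS = 536 bytes
Full segments = floor(RWND / MSS)
Full segments = floor(65535 / 536)
Full segments = floor(122.2668) = 122

122


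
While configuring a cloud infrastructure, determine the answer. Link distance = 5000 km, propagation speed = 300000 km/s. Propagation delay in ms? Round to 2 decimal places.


Given: distance = 5000 km, speed = 300000 km/s
Delay = distance / speed = 5000 / 300000 seconds
Delay in ms = 5000 * 1000 / 300000
Delay = 16.6667 ms
Rounded to 2 dp = 16.67 ms

16.67


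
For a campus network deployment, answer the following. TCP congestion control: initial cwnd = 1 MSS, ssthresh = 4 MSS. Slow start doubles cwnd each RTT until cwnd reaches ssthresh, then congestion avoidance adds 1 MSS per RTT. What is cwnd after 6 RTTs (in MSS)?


RTT 0: cwnd = 1 MSS (initial)
RTT 1: cwnd = 2 MSS (slow start, doubled)
RTT 2: cwnd = 4 MSS (slow start, doubled)
RTT 3: cwnd = 5 MSS (congestion avoidance, +1)
RTT 4: cwnd = 6 MSS (congestion avoidance, +1)
RTT 5: cwnd = 7 MSS (congestion avoidance, +1)
RTT 6: cwnd = 8 MSS (congestion avoidance, +1)

8


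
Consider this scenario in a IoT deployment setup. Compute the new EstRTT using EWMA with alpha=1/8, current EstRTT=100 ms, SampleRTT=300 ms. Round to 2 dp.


Given: EstRTT = 100 ms, SampleRTT = 300 ms, alpha = 1/8
New EstRTT = (1 - alpha) * EstRTT + alpha * SampleRTT
(7/8) * 100 = 87.5
(1/8) * 300 = 37.5
New EstRTT = 87.5 + 37.5 = 125 ms -> 125.00 ms (2 dp)

125.00


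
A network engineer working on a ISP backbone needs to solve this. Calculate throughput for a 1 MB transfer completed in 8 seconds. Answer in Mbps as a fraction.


Given: file = 1 MB, time = 8 s
File in Mb = 1 * 8 = 8 Mb
Throughput = 8 / 8 Mbps
Throughput = 1 Mbps

1


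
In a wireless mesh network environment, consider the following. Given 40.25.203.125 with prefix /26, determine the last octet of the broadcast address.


Given: IP = 40.25.203.125, prefix = /26
Host bits = 32 - 26 = 6
Network last octet = 125 AND mask = 64
Host part size = 2^6 - 1 = 63
Broadcast last octet = 64 OR 63 = 127

127


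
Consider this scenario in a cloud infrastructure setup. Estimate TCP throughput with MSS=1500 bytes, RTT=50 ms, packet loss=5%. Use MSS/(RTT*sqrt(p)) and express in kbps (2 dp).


Given: MSS = 1500 bytes, RTT = 50 ms, loss = 5%
RTT in seconds = 50 / 1000 = 0.05
Loss rate = 5% = 0.05
sqrt(loss) = sqrt(0.05) = 0.223606797750
Throughput (bytes/s) = 1500 / (0.05 * 0.223606797750) = 134164.0786
Throughput (kbps) = 134164.0786 * 8 / 1000 = 1073.312629 -> 1073.31 kbps (2 dp)

1073.31


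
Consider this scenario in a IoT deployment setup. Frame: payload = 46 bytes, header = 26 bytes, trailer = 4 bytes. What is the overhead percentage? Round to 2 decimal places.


Given: payload = 46 B, header = 26 B, trailer = 4 B
Overhead bytes = header + trailer = 26 + 4 = 30
Total frame = payload + overhead = 46 + 30 = 76
Overhead % = 30 / 76 * 100 = 39.4737% -> 39.47% (2 dp)

39.47


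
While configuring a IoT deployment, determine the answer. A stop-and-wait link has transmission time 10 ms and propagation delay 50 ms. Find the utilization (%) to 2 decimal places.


Given: Ttrans = 10 ms, Tprop = 50 ms
RTT = 2 * Tprop = 2 * 50 = 100 ms
U = Ttrans / (Ttrans + RTT)
U = 10 / (10 + 100)
U = 10 / 110 = 0.090909
U% = 9.09%

9.09


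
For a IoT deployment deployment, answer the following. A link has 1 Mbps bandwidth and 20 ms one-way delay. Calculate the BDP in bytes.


Given: bandwidth = 1 Mbps, delay = 20 ms
BDP in bits = 1 * 10^6 * 20 / 1000
BDP in bits = 20000
BDP in bytes = 20000 / 8 = 2500

2500


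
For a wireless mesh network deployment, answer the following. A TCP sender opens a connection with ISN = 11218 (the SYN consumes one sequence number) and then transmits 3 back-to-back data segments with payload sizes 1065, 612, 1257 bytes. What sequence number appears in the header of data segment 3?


The SYN occupies sequence number ISN = 11218, so the first data byte is ISN + 1 = 11219.
SEQ of data segment i = (ISN + 1) + sum of payload sizes of segments 1..i-1.
Segment 1: SEQ = 11219, payload = 1065 bytes
Segment 2: SEQ = 12284, payload = 612 bytes
Segment 3: SEQ = 12896, payload = 1257 bytes
SEQ of segment 3 = 11219 + 1065 + 612 = 12896

12896


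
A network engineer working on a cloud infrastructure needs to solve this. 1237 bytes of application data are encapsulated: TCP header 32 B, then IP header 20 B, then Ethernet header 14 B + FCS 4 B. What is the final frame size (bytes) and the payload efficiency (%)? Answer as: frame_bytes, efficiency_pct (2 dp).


TCP segment = 1237 + 32 = 1269 B
IP packet = 1269 + 20 = 1289 B
Ethernet frame = 1289 + 14 + 4 = 1307 B
Efficiency = app / frame = 1237 / 1307 = 0.946442 = 94.6442% -> 94.64% (2 dp)

1307, 94.64


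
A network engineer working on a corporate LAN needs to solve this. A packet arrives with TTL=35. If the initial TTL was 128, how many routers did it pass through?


Given: initial TTL = 128, received TTL = 35
Hops = initial TTL - received TTL
Hops = 128 - 35 = 93

93


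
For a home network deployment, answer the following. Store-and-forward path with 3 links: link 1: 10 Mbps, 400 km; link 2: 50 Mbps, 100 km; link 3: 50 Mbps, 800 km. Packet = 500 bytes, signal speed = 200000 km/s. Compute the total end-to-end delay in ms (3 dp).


Packet = 500 bytes = 4000 bits. Store-and-forward: sum (t_trans + t_prop) per link.
Link 1: t_trans = 4000/(10*10^6) s = 0.4000 ms; t_prop = 400/200000 s = 2.0000 ms; subtotal = 2.4000 ms
Link 2: t_trans = 4000/(50*10^6) s = 0.0800 ms; t_prop = 100/200000 s = 0.5000 ms; subtotal = 0.5800 ms
Link 3: t_trans = 4000/(50*10^6) s = 0.0800 ms; t_prop = 800/200000 s = 4.0000 ms; subtotal = 4.0800 ms
End-to-end = 2.4000 + 0.5800 + 4.0800 = 7.0600 ms -> 7.060 ms (3 dp)

7.060


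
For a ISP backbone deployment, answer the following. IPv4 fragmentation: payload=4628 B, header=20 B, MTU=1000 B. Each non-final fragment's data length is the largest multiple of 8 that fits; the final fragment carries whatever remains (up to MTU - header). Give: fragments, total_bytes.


Max data per non-final fragment = floor((MTU - header)/8)*8 = floor((1000 - 20)/8)*8 = floor(980/8)*8 = 976 B
Final fragment needs no 8-byte alignment: it can carry up to MTU - header = 980 B
Non-final fragments needed = ceil((payload - 980) / 976) = ceil(3648/976) = ceil(3.7377) = 4
Number of fragments = 4 + 1 = 5
Fragment sizes (data): 4 * 976 B + 724 B (last, 724 <= 980 OK)
Total bytes sent = payload + n_frags * header = 4628 + 5*20 = 4628 + 100 = 4728 B

5, 4728


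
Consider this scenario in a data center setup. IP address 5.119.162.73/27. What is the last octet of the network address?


Given: IP = 5.119.162.73, prefix = /27
Subnet mask = 255.255.255.224
Last octet of IP: 73
Last octet of mask: 224
Network last octet = 73 AND 224 = 64

64


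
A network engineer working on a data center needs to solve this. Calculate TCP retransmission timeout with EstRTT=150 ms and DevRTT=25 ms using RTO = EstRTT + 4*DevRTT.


Given: EstRTT = 150 ms, DevRTT = 25 ms
Timeout = EstRTT + 4 * DevRTT
4 * DevRTT = 4 * 25 = 100
Timeout = 150 + 100 = 250 ms

250


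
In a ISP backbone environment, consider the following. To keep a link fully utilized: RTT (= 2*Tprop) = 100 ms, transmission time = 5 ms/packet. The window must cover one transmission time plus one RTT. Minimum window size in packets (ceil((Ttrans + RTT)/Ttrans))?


Given: Ttrans = 5 ms, RTT = 100 ms (= 2 * Tprop, Tprop = 50 ms)
Time until first ACK returns = Ttrans + RTT = 5 + 100 = 105 ms
Need W * Ttrans >= Ttrans + RTT  ->  W >= (Ttrans + RTT) / Ttrans
(Ttrans + RTT) / Ttrans = 105 / 5 = 21
W_min = ceil(21) = 21

21


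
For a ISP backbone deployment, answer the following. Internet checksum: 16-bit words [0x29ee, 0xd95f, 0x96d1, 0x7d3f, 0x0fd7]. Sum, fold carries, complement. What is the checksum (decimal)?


Given words: [0x29ee, 0xd95f, 0x96d1, 0x7d3f, 0x0fd7]
Step 1: Sum all words
Raw sum = 10734 + 55647 + 38609 + 32063 + 4055 = 141108
Step 2: Fold carry: (10036 + 2) = 10038
One's complement = ~10038 & 0xFFFF = 55497

55497


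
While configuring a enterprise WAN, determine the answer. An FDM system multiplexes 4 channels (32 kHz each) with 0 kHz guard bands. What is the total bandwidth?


Given: 4 channels, 32 kHz each, guard = 0 kHz
Channel bandwidth = 4 * 32 = 128 kHz
Guard bands = 3 gaps * 0 kHz = 0 kHz
Total = 128 + 0 = 128 kHz

128


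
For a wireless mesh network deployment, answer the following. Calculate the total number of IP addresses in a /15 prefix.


Given: CIDR prefix /15
Host bits = 32 - 15 = 17
Total addresses = 2^17 = 131072

131072


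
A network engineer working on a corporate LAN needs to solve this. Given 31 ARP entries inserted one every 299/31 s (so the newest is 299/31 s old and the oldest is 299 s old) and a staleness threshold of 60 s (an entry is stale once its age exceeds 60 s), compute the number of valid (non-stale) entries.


Ages are k * 299/31 s for k = 1..31 (spacing = 9.6452 s).
Entry k is valid iff k * 299/31 <= 60 iff k <= 31 * 60 / 299 = 6.2207
n_valid = floor(6.2207) = 6
(n_stale = 31 - 6 = 25)

6
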